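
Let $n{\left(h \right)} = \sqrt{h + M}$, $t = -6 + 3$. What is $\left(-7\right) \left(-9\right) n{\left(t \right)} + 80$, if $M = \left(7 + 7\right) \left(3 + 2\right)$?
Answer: $80 + 63 \sqrt{67} \approx 595.68$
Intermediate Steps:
$t = -3$
$M = 70$ ($M = 14 \cdot 5 = 70$)
$n{\left(h \right)} = \sqrt{70 + h}$ ($n{\left(h \right)} = \sqrt{h + 70} = \sqrt{70 + h}$)
$\left(-7\right) \left(-9\right) n{\left(t \right)} + 80 = \left(-7\right) \left(-9\right) \sqrt{70 - 3} + 80 = 63 \sqrt{67} + 80 = 80 + 63 \sqrt{67}$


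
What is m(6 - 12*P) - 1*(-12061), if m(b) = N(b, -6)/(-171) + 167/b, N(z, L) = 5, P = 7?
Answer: 53613557/4446 ≈ 12059.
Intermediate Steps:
m(b) = -5/171 + 167/b (m(b) = 5/(-171) + 167/b = 5*(-1/171) + 167/b = -5/171 + 167/b)
m(6 - 12*P) - 1*(-12061) = (-5/171 + 167/(6 - 12*7)) - 1*(-12061) = (-5/171 + 167/(6 - 84)) + 12061 = (-5/171 + 167/(-78)) + 12061 = (-5/171 + 167*(-1/78)) + 12061 = (-5/171 - 167/78) + 12061 = -9649/4446 + 12061 = 53613557/4446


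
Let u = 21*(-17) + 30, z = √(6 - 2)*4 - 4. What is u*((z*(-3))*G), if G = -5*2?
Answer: -39240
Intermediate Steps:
G = -10
z = 4 (z = √4*4 - 4 = 2*4 - 4 = 8 - 4 = 4)
u = -327 (u = -357 + 30 = -327)
u*((z*(-3))*G) = -327*4*(-3)*(-10) = -(-3924)*(-10) = -327*120 = -39240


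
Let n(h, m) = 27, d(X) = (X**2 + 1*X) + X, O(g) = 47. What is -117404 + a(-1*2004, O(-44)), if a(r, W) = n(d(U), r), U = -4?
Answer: -117377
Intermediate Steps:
d(X) = X**2 + 2*X (d(X) = (X**2 + X) + X = (X + X**2) + X = X**2 + 2*X)
a(r, W) = 27
-117404 + a(-1*2004, O(-44)) = -117404 + 27 = -117377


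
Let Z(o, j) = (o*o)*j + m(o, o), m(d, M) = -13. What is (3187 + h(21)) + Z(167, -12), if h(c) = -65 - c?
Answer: -331580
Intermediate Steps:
Z(o, j) = -13 + j*o² (Z(o, j) = (o*o)*j - 13 = o²*j - 13 = j*o² - 13 = -13 + j*o²)
(3187 + h(21)) + Z(167, -12) = (3187 + (-65 - 1*21)) + (-13 - 12*167²) = (3187 + (-65 - 21)) + (-13 - 12*27889) = (3187 - 86) + (-13 - 334668) = 3101 - 334681 = -331580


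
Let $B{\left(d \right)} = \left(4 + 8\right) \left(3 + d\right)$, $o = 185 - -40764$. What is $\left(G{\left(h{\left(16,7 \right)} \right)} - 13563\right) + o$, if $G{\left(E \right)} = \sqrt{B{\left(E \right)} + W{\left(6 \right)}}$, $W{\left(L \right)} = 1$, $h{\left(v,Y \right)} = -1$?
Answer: $27391$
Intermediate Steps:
$o = 40949$ ($o = 185 + 40764 = 40949$)
$B{\left(d \right)} = 36 + 12 d$ ($B{\left(d \right)} = 12 \left(3 + d\right) = 36 + 12 d$)
$G{\left(E \right)} = \sqrt{37 + 12 E}$ ($G{\left(E \right)} = \sqrt{\left(36 + 12 E\right) + 1} = \sqrt{37 + 12 E}$)
$\left(G{\left(h{\left(16,7 \right)} \right)} - 13563\right) + o = \left(\sqrt{37 + 12 \left(-1\right)} - 13563\right) + 40949 = \left(\sqrt{37 - 12} - 13563\right) + 40949 = \left(\sqrt{25} - 13563\right) + 40949 = \left(5 - 13563\right) + 40949 = -13558 + 40949 = 27391$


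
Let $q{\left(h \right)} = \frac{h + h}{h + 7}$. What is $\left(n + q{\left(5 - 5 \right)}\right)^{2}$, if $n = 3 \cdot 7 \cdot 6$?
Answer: $15876$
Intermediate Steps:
$n = 126$ ($n = 21 \cdot 6 = 126$)
$q{\left(h \right)} = \frac{2 h}{7 + h}$
$\left(n + q{\left(5 - 5 \right)}\right)^{2} = \left(126 + \frac{2 \left(5 - 5\right)}{7 + \left(5 - 5\right)}\right)^{2} = \left(126 + 2 \cdot 0 \frac{1}{7 + 0}\right)^{2} = \left(126 + 2 \cdot 0 \cdot \frac{1}{7}\right)^{2} = \left(126 + 0\right)^{2} = 126^{2} = 15876$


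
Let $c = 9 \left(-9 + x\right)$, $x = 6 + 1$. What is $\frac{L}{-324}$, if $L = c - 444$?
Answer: $\frac{77}{54} \approx 1.4259$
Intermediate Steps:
$x = 7$
$c = -18$ ($c = 9 \left(-9 + 7\right) = 9 \left(-2\right) = -18$)
$L = -462$ ($L = -18 - 444 = -462$)
$\frac{L}{-324} = - \frac{462}{-324} = \left(-462\right) \left(- \frac{1}{324}\right) = \frac{77}{54}$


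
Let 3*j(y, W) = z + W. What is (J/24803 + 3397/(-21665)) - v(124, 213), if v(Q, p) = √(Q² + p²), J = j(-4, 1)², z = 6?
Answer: -757240534/4836212955 - √60745 ≈ -246.62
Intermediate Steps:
j(y, W) = 2 + W/3 (j(y, W) = (6 + W)/3 = 2 + W/3)
J = 49/9 (J = (2 + (⅓)*1)² = (2 + ⅓)² = (7/3)² = 49/9 ≈ 5.4444)
(J/24803 + 3397/(-21665)) - v(124, 213) = ((49/9)/24803 + 3397/(-21665)) - √(124² + 213²) = ((49/9)*(1/24803) + 3397*(-1/21665)) - √(15376 + 45369) = (49/223227 - 3397/21665) - √60745 = -757240534/4836212955 - √60745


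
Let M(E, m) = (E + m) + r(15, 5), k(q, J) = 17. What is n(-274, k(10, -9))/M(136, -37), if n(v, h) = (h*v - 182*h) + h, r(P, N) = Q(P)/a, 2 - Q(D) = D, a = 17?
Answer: -26299/334 ≈ -78.740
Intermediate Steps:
Q(D) = 2 - D
r(P, N) = 2/17 - P/17 (r(P, N) = (2 - P)/17 = (2 - P)*(1/17) = 2/17 - P/17)
n(v, h) = -181*h + h*v (n(v, h) = (-182*h + h*v) + h = -181*h + h*v)
M(E, m) = -13/17 + E + m (M(E, m) = (E + m) + (2/17 - 1/17*15) = (E + m) + (2/17 - 15/17) = (E + m) - 13/17 = -13/17 + E + m)
n(-274, k(10, -9))/M(136, -37) = (17*(-181 - 274))/(-13/17 + 136 - 37) = (17*(-455))/(1670/17) = -7735*17/1670 = -26299/334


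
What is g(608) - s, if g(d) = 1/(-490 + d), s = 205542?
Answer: -24253955/118 ≈ -2.0554e+5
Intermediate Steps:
g(608) - s = 1/(-490 + 608) - 1*205542 = 1/118 - 205542 = -24253955/118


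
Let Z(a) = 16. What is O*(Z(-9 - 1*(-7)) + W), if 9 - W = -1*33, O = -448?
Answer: -25984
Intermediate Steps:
W = 42 (W = 9 - (-1)*33 = 9 - 1*(-33) = 9 + 33 = 42)
O*(Z(-9 - 1*(-7)) + W) = -448*(16 + 42) = -448*58 = -25984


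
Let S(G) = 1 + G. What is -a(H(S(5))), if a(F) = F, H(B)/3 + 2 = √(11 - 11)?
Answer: 6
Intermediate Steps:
H(B) = -6 (H(B) = -6 + 3*√(11 - 11) = -6 + 3*√0 = -6 + 3*0 = -6 + 0 = -6)
-a(H(S(5))) = -1*(-6) = 6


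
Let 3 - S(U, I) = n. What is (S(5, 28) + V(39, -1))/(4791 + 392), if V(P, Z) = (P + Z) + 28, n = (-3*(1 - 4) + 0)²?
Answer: -12/5183 ≈ -0.0023153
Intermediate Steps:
n = 81 (n = (-3*(-3) + 0)² = (9 + 0)² = 9² = 81)
S(U, I) = -78 (S(U, I) = 3 - 1*81 = 3 - 81 = -78)
V(P, Z) = 28 + P + Z
(S(5, 28) + V(39, -1))/(4791 + 392) = (-78 + (28 + 39 - 1))/(4791 + 392) = (-78 + 66)/5183 = -12*1/5183 = -12/5183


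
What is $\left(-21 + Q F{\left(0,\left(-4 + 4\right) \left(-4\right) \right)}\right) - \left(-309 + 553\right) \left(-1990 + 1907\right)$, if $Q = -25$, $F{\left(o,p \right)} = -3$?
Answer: $20306$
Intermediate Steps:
$\left(-21 + Q F{\left(0,\left(-4 + 4\right) \left(-4\right) \right)}\right) - \left(-309 + 553\right) \left(-1990 + 1907\right) = \left(-21 - -75\right) - \left(-309 + 553\right) \left(-1990 + 1907\right) = \left(-21 + 75\right) - 244 \left(-83\right) = 54 - -20252 = 54 + 20252 = 20306$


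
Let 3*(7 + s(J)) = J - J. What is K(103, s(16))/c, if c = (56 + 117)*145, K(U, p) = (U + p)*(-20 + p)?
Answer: -2592/25085 ≈ -0.10333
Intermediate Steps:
s(J) = -7 (s(J) = -7 + (J - J)/3 = -7 + (1/3)*0 = -7 + 0 = -7)
K(U, p) = (-20 + p)*(U + p)
c = 25085 (c = 173*145 = 25085)
K(103, s(16))/c = ((-7)**2 - 20*103 - 20*(-7) + 103*(-7))/25085 = (49 - 2060 + 140 - 721)*(1/25085) = -2592*1/25085 = -2592/25085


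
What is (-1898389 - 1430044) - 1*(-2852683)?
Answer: -475750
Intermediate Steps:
(-1898389 - 1430044) - 1*(-2852683) = -3328433 + 2852683 = -475750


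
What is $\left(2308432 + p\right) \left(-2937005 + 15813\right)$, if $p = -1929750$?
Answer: $-1106202828944$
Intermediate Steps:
$\left(2308432 + p\right) \left(-2937005 + 15813\right) = \left(2308432 - 1929750\right) \left(-2937005 + 15813\right) = 378682 \left(-2921192\right) = -1106202828944$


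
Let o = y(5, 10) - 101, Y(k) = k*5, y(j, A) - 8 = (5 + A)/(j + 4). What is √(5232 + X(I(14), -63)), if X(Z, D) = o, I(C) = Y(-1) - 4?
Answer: √46266/3 ≈ 71.698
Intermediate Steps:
y(j, A) = 8 + (5 + A)/(4 + j) (y(j, A) = 8 + (5 + A)/(j + 4) = 8 + (5 + A)/(4 + j))
Y(k) = 5*k
I(C) = -9 (I(C) = 5*(-1) - 4 = -5 - 4 = -9)
o = -274/3 (o = (37 + 10 + 8*5)/(4 + 5) - 101 = (37 + 10 + 40)/9 - 101 = (⅑)*87 - 101 = 29/3 - 101 = -274/3 ≈ -91.333)
X(Z, D) = -274/3
√(5232 + X(I(14), -63)) = √(5232 - 274/3) = √(15422/3) = √46266/3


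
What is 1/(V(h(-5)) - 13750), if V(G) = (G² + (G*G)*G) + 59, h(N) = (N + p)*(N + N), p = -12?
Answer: 1/4928209 ≈ 2.0291e-7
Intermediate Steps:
h(N) = 2*N*(-12 + N) (h(N) = (N - 12)*(N + N) = (-12 + N)*(2*N) = 2*N*(-12 + N))
V(G) = 59 + G² + G³ (V(G) = (G² + G²*G) + 59 = (G² + G³) + 59 = 59 + G² + G³)
1/(V(h(-5)) - 13750) = 1/((59 + (2*(-5)*(-12 - 5))² + (2*(-5)*(-12 - 5))³) - 13750) = 1/((59 + (2*(-5)*(-17))² + (2*(-5)*(-17))³) - 13750) = 1/((59 + 170² + 170³) - 13750) = 1/((59 + 28900 + 4913000) - 13750) = 1/(4941959 - 13750) = 1/4928209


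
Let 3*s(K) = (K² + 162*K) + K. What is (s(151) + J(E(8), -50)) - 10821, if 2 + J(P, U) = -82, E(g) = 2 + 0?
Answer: 14699/3 ≈ 4899.7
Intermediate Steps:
E(g) = 2
s(K) = K²/3 + 163*K/3 (s(K) = ((K² + 162*K) + K)/3 = (K² + 163*K)/3 = K²/3 + 163*K/3)
J(P, U) = -84 (J(P, U) = -2 - 82 = -84)
(s(151) + J(E(8), -50)) - 10821 = ((⅓)*151*(163 + 151) - 84) - 10821 = ((⅓)*151*314 - 84) - 10821 = (47414/3 - 84) - 10821 = 47162/3 - 10821 = 14699/3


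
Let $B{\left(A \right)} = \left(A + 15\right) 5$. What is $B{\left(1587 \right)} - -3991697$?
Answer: $3999707$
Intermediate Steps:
$B{\left(A \right)} = 75 + 5 A$ ($B{\left(A \right)} = \left(15 + A\right) 5 = 75 + 5 A$)
$B{\left(1587 \right)} - -3991697 = \left(75 + 5 \cdot 1587\right) - -3991697 = \left(75 + 7935\right) + 3991697 = 8010 + 3991697 = 3999707$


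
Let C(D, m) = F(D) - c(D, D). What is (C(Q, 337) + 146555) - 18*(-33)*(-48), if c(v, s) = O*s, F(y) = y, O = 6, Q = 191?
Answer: 117088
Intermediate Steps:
c(v, s) = 6*s
C(D, m) = -5*D (C(D, m) = D - 6*D = -5*D)
(C(Q, 337) + 146555) - 18*(-33)*(-48) = (-5*191 + 146555) - 18*(-33)*(-48) = (-955 + 146555) + 594*(-48) = 145600 - 28512 = 117088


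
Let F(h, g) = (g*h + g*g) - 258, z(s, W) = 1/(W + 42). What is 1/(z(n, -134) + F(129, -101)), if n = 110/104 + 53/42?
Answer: -92/283913 ≈ -0.00032404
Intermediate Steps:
n = 2533/1092 (n = 110*(1/104) + 53*(1/42) = 55/52 + 53/42 = 2533/1092 ≈ 2.3196)
z(s, W) = 1/(42 + W)
F(h, g) = -258 + g² + g*h (F(h, g) = (g*h + g²) - 258 = (g² + g*h) - 258 = -258 + g² + g*h)
1/(z(n, -134) + F(129, -101)) = 1/(1/(42 - 134) + (-258 + (-101)² - 101*129)) = 1/(1/(-92) + (-258 + 10201 - 13029)) = 1/(-1/92 - 3086) = 1/(-283913/92) = -92/283913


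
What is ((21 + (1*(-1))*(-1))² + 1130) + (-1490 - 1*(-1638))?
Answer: 1762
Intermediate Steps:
((21 + (1*(-1))*(-1))² + 1130) + (-1490 - 1*(-1638)) = ((21 - 1*(-1))² + 1130) + (-1490 + 1638) = ((21 + 1)² + 1130) + 148 = (22² + 1130) + 148 = (484 + 1130) + 148 = 1614 + 148 = 1762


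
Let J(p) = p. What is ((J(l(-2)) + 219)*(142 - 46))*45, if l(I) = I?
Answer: 937440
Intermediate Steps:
((J(l(-2)) + 219)*(142 - 46))*45 = ((-2 + 219)*(142 - 46))*45 = (217*96)*45 = 20832*45 = 937440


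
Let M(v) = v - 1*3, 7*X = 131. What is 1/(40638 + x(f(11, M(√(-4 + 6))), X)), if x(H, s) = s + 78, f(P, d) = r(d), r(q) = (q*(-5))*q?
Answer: 7/285143 ≈ 2.4549e-5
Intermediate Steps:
r(q) = -5*q² (r(q) = (-5*q)*q = -5*q²)
X = 131/7 (X = (⅐)*131 = 131/7 ≈ 18.714)
M(v) = -3 + v (M(v) = v - 3 = -3 + v)
f(P, d) = -5*d²
x(H, s) = 78 + s
1/(40638 + x(f(11, M(√(-4 + 6))), X)) = 1/(40638 + (78 + 131/7)) = 1/(40638 + 677/7) = 1/(285143/7) = 7/285143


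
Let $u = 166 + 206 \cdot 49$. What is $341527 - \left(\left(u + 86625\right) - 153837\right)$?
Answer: $398479$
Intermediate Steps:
$u = 10260$ ($u = 166 + 10094 = 10260$)
$341527 - \left(\left(u + 86625\right) - 153837\right) = 341527 - \left(\left(10260 + 86625\right) - 153837\right) = 341527 - \left(96885 - 153837\right) = 341527 - -56952 = 341527 + 56952 = 398479$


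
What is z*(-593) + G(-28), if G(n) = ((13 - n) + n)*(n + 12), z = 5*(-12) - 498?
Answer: 330686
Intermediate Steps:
z = -558 (z = -60 - 498 = -558)
G(n) = 156 + 13*n (G(n) = 13*(12 + n) = 156 + 13*n)
z*(-593) + G(-28) = -558*(-593) + (156 + 13*(-28)) = 330894 + (156 - 364) = 330894 - 208 = 330686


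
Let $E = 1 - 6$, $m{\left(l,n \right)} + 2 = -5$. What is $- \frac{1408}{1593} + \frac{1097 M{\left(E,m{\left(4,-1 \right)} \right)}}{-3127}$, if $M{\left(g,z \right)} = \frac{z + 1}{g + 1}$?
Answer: $- \frac{238105}{168858} \approx -1.4101$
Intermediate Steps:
$m{\left(l,n \right)} = -7$ ($m{\left(l,n \right)} = -2 - 5 = -7$)
$E = -5$ ($E = 1 - 6 = -5$)
$M{\left(g,z \right)} = \frac{1 + z}{1 + g}$
$- \frac{1408}{1593} + \frac{1097 M{\left(E,m{\left(4,-1 \right)} \right)}}{-3127} = - \frac{1408}{1593} + \frac{1097 \frac{1 - 7}{1 - 5}}{-3127} = \left(-1408\right) \frac{1}{1593} + 1097 \frac{1}{-4} \left(-6\right) \left(- \frac{1}{3127}\right) = - \frac{1408}{1593} + 1097 \left(\left(- \frac{1}{4}\right) \left(-6\right)\right) \left(- \frac{1}{3127}\right) = - \frac{1408}{1593} + 1097 \cdot \frac{3}{2} \left(- \frac{1}{3127}\right) = - \frac{1408}{1593} + \frac{3291}{2} \left(- \frac{1}{3127}\right) = - \frac{1408}{1593} - \frac{3291}{6254} = - \frac{238105}{168858}$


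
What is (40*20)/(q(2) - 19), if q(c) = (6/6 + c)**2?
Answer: -80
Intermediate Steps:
q(c) = (1 + c)**2 (q(c) = (6*(1/6) + c)**2 = (1 + c)**2)
(40*20)/(q(2) - 19) = (40*20)/((1 + 2)**2 - 19) = 800/(3**2 - 19) = 800/(9 - 19) = 800/(-10) = 800*(-1/10) = -80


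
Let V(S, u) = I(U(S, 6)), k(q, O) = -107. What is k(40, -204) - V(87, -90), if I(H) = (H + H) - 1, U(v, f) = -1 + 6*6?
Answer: -176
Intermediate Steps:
U(v, f) = 35 (U(v, f) = -1 + 36 = 35)
I(H) = -1 + 2*H (I(H) = 2*H - 1 = -1 + 2*H)
V(S, u) = 69 (V(S, u) = -1 + 2*35 = -1 + 70 = 69)
k(40, -204) - V(87, -90) = -107 - 1*69 = -107 - 69 = -176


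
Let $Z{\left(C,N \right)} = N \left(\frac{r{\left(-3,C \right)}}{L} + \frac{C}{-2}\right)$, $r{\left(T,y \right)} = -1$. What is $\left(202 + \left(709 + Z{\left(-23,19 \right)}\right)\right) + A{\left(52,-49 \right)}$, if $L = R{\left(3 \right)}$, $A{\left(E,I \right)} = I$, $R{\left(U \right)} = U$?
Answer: $\frac{6445}{6} \approx 1074.2$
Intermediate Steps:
$L = 3$
$Z{\left(C,N \right)} = N \left(- \frac{1}{3} - \frac{C}{2}\right)$ ($Z{\left(C,N \right)} = N \left(- \frac{1}{3} + \frac{C}{-2}\right) = N \left(\left(-1\right) \frac{1}{3} + C \left(- \frac{1}{2}\right)\right) = N \left(- \frac{1}{3} - \frac{C}{2}\right)$)
$\left(202 + \left(709 + Z{\left(-23,19 \right)}\right)\right) + A{\left(52,-49 \right)} = \left(202 + \left(709 + \frac{1}{6} \cdot 19 \left(-2 - -69\right)\right)\right) - 49 = \left(202 + \left(709 + \frac{1}{6} \cdot 19 \left(-2 + 69\right)\right)\right) - 49 = \left(202 + \left(709 + \frac{1}{6} \cdot 19 \cdot 67\right)\right) - 49 = \left(202 + \left(709 + \frac{1273}{6}\right)\right) - 49 = \left(202 + \frac{5527}{6}\right) - 49 = \frac{6739}{6} - 49 = \frac{6445}{6}$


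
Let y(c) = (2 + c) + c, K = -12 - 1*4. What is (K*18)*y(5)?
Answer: -3456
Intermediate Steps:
K = -16 (K = -12 - 4 = -16)
y(c) = 2 + 2*c
(K*18)*y(5) = (-16*18)*(2 + 2*5) = -288*(2 + 10) = -288*12 = -3456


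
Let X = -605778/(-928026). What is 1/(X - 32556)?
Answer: -154671/5035368113 ≈ -3.0717e-5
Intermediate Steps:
X = 100963/154671 (X = -605778*(-1/928026) = 100963/154671 ≈ 0.65276)
1/(X - 32556) = 1/(100963/154671 - 32556) = 1/(-5035368113/154671) = -154671/5035368113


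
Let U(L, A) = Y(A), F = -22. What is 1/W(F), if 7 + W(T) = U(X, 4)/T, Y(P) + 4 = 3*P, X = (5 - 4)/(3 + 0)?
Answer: -11/81 ≈ -0.13580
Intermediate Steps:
X = ⅓ (X = 1/3 = 1*(⅓) = ⅓ ≈ 0.33333)
Y(P) = -4 + 3*P
U(L, A) = -4 + 3*A
W(T) = -7 + 8/T (W(T) = -7 + (-4 + 3*4)/T = -7 + (-4 + 12)/T = -7 + 8/T)
1/W(F) = 1/(-7 + 8/(-22)) = 1/(-7 + 8*(-1/22)) = 1/(-7 - 4/11) = 1/(-81/11) = -11/81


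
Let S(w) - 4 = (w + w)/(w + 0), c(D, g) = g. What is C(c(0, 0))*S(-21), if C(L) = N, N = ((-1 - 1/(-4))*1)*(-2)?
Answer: 9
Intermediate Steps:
S(w) = 6 (S(w) = 4 + (w + w)/(w + 0) = 4 + (2*w)/w = 4 + 2 = 6)
N = 3/2 (N = ((-1 - (-1)/4)*1)*(-2) = ((-1 - 1*(-¼))*1)*(-2) = ((-1 + ¼)*1)*(-2) = -¾*1*(-2) = -¾*(-2) = 3/2 ≈ 1.5000)
C(L) = 3/2
C(c(0, 0))*S(-21) = (3/2)*6 = 9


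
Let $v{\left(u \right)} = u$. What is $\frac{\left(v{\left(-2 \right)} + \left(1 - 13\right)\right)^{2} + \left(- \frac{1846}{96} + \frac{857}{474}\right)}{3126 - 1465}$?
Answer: $\frac{61561}{572592} \approx 0.10751$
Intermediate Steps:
$\frac{\left(v{\left(-2 \right)} + \left(1 - 13\right)\right)^{2} + \left(- \frac{1846}{96} + \frac{857}{474}\right)}{3126 - 1465} = \frac{\left(-2 + \left(1 - 13\right)\right)^{2} + \left(- \frac{1846}{96} + \frac{857}{474}\right)}{3126 - 1465} = \frac{\left(-2 + \left(1 - 13\right)\right)^{2} + \left(\left(-1846\right) \frac{1}{96} + 857 \cdot \frac{1}{474}\right)}{1661} = \left(\left(-2 - 12\right)^{2} + \left(- \frac{923}{48} + \frac{857}{474}\right)\right) \frac{1}{1661} = \left(\left(-14\right)^{2} - \frac{66061}{3792}\right) \frac{1}{1661} = \left(196 - \frac{66061}{3792}\right) \frac{1}{1661} = \frac{677171}{3792} \cdot \frac{1}{1661} = \frac{61561}{572592}$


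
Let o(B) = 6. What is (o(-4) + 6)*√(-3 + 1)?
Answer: 12*I*√2 ≈ 16.971*I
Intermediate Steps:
(o(-4) + 6)*√(-3 + 1) = (6 + 6)*√(-3 + 1) = 12*√(-2) = 12*(I*√2) = 12*I*√2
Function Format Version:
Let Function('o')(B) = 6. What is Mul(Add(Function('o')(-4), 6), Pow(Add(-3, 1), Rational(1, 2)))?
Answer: Mul(12, I, Pow(2, Rational(1, 2))) ≈ Mul(16.971, I)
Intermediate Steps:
Mul(Add(Function('o')(-4), 6), Pow(Add(-3, 1), Rational(1, 2))) = Mul(Add(6, 6), Pow(Add(-3, 1), Rational(1, 2))) = Mul(12, Pow(-2, Rational(1, 2))) = Mul(12, Mul(I, Pow(2, Rational(1, 2)))) = Mul(12, I, Pow(2, Rational(1, 2)))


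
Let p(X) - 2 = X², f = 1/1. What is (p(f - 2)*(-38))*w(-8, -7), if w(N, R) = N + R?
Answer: 1710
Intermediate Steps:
f = 1
p(X) = 2 + X²
(p(f - 2)*(-38))*w(-8, -7) = ((2 + (1 - 2)²)*(-38))*(-8 - 7) = ((2 + (-1)²)*(-38))*(-15) = ((2 + 1)*(-38))*(-15) = (3*(-38))*(-15) = -114*(-15) = 1710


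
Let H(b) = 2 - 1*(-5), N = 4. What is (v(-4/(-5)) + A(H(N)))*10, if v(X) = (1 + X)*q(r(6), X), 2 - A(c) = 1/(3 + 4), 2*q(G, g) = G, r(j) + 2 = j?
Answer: 382/7 ≈ 54.571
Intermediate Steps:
r(j) = -2 + j
q(G, g) = G/2
H(b) = 7 (H(b) = 2 + 5 = 7)
A(c) = 13/7 (A(c) = 2 - 1/(3 + 4) = 2 - 1/7 = 2 - 1*⅐ = 2 - ⅐ = 13/7)
v(X) = 2 + 2*X (v(X) = (1 + X)*((-2 + 6)/2) = (1 + X)*((½)*4) = (1 + X)*2 = 2 + 2*X)
(v(-4/(-5)) + A(H(N)))*10 = ((2 + 2*(-4/(-5))) + 13/7)*10 = ((2 + 2*(-4*(-⅕))) + 13/7)*10 = ((2 + 2*(⅘)) + 13/7)*10 = ((2 + 8/5) + 13/7)*10 = (18/5 + 13/7)*10 = (191/35)*10 = 382/7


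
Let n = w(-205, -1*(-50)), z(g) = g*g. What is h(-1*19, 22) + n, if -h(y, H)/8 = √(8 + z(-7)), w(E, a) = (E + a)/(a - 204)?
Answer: 155/154 - 8*√57 ≈ -59.392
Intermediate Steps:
w(E, a) = (E + a)/(-204 + a)
z(g) = g²
n = 155/154 (n = (-205 - 1*(-50))/(-204 - 1*(-50)) = (-205 + 50)/(-204 + 50) = -155/(-154) = -1/154*(-155) = 155/154 ≈ 1.0065)
h(y, H) = -8*√57 (h(y, H) = -8*√(8 + (-7)²) = -8*√(8 + 49) = -8*√57)
h(-1*19, 22) + n = -8*√57 + 155/154 = 155/154 - 8*√57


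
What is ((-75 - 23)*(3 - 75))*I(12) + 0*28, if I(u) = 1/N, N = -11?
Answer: -7056/11 ≈ -641.45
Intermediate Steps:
I(u) = -1/11 (I(u) = 1/(-11) = -1/11)
((-75 - 23)*(3 - 75))*I(12) + 0*28 = ((-75 - 23)*(3 - 75))*(-1/11) + 0*28 = -98*(-72)*(-1/11) + 0 = 7056*(-1/11) + 0 = -7056/11 + 0 = -7056/11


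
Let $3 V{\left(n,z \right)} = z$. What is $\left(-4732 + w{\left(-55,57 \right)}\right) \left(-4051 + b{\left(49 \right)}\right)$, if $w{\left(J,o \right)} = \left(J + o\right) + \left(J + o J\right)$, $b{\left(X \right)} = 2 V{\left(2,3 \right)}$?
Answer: $32068080$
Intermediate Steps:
$V{\left(n,z \right)} = \frac{z}{3}$
$b{\left(X \right)} = 2$ ($b{\left(X \right)} = 2 \cdot \frac{1}{3} \cdot 3 = 2 \cdot 1 = 2$)
$w{\left(J,o \right)} = o + 2 J + J o$ ($w{\left(J,o \right)} = \left(J + o\right) + \left(J + J o\right) = o + 2 J + J o$)
$\left(-4732 + w{\left(-55,57 \right)}\right) \left(-4051 + b{\left(49 \right)}\right) = \left(-4732 + \left(57 + 2 \left(-55\right) - 3135\right)\right) \left(-4051 + 2\right) = \left(-4732 - 3188\right) \left(-4049\right) = \left(-7920\right) \left(-4049\right) = 32068080$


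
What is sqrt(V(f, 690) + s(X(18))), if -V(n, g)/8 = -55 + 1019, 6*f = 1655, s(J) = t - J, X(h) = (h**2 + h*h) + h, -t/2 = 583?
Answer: 2*I*sqrt(2386) ≈ 97.693*I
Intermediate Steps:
t = -1166 (t = -2*583 = -1166)
X(h) = h + 2*h**2 (X(h) = (h**2 + h**2) + h = 2*h**2 + h = h + 2*h**2)
s(J) = -1166 - J
f = 1655/6 (f = (1/6)*1655 = 1655/6 ≈ 275.83)
V(n, g) = -7712 (V(n, g) = -8*(-55 + 1019) = -8*964 = -7712)
sqrt(V(f, 690) + s(X(18))) = sqrt(-7712 + (-1166 - 18*(1 + 2*18))) = sqrt(-7712 + (-1166 - 18*(1 + 36))) = sqrt(-7712 + (-1166 - 18*37)) = sqrt(-7712 + (-1166 - 1*666)) = sqrt(-7712 + (-1166 - 666)) = sqrt(-7712 - 1832) = sqrt(-9544) = 2*I*sqrt(2386)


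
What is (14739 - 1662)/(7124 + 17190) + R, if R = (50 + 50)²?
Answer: 243153077/24314 ≈ 10001.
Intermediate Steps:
R = 10000 (R = 100² = 10000)
(14739 - 1662)/(7124 + 17190) + R = (14739 - 1662)/(7124 + 17190) + 10000 = 13077/24314 + 10000 = 243153077/24314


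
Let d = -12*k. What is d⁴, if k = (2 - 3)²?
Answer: 20736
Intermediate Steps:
k = 1 (k = (-1)² = 1)
d = -12 (d = -12*1 = -12)
d⁴ = (-12)⁴ = 20736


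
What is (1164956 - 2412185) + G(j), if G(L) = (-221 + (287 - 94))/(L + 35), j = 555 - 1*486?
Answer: -32427961/26 ≈ -1.2472e+6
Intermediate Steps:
j = 69 (j = 555 - 486 = 69)
G(L) = -28/(35 + L) (G(L) = (-221 + 193)/(35 + L) = -28/(35 + L))
(1164956 - 2412185) + G(j) = (1164956 - 2412185) - 28/(35 + 69) = -1247229 - 28/104 = -1247229 - 28*1/104 = -1247229 - 7/26 = -32427961/26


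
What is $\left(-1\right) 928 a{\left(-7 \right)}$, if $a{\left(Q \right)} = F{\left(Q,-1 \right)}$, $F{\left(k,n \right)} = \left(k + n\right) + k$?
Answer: $13920$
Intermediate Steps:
$F{\left(k,n \right)} = n + 2 k$
$a{\left(Q \right)} = -1 + 2 Q$
$\left(-1\right) 928 a{\left(-7 \right)} = \left(-1\right) 928 \left(-1 + 2 \left(-7\right)\right) = - 928 \left(-1 - 14\right) = \left(-928\right) \left(-15\right) = 13920$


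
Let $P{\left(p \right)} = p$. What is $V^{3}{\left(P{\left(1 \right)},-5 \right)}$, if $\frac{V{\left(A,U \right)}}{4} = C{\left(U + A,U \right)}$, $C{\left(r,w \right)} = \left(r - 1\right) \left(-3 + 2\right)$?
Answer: $8000$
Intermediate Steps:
$C{\left(r,w \right)} = 1 - r$ ($C{\left(r,w \right)} = \left(-1 + r\right) \left(-1\right) = 1 - r$)
$V{\left(A,U \right)} = 4 - 4 A - 4 U$ ($V{\left(A,U \right)} = 4 \left(1 - \left(U + A\right)\right) = 4 \left(1 - \left(A + U\right)\right) = 4 \left(1 - A - U\right) = 4 - 4 A - 4 U$)
$V^{3}{\left(P{\left(1 \right)},-5 \right)} = \left(4 - 4 - -20\right)^{3} = \left(4 - 4 + 20\right)^{3} = 20^{3} = 8000$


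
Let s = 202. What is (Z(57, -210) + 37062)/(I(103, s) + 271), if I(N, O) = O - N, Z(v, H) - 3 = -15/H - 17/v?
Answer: 799397/7980 ≈ 100.18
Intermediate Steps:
Z(v, H) = 3 - 17/v - 15/H (Z(v, H) = 3 + (-15/H - 17/v) = 3 + (-17/v - 15/H) = 3 - 17/v - 15/H)
(Z(57, -210) + 37062)/(I(103, s) + 271) = ((3 - 17/57 - 15/(-210)) + 37062)/((202 - 1*103) + 271) = ((3 - 17*1/57 - 15*(-1/210)) + 37062)/((202 - 103) + 271) = ((3 - 17/57 + 1/14) + 37062)/(99 + 271) = (2213/798 + 37062)/370 = (29577689/798)*(1/370) = 799397/7980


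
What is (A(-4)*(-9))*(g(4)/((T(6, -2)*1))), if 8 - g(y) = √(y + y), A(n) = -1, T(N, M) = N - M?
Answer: 9 - 9*√2/4 ≈ 5.8180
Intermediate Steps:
g(y) = 8 - √2*√y (g(y) = 8 - √(y + y) = 8 - √(2*y) = 8 - √2*√y)
(A(-4)*(-9))*(g(4)/((T(6, -2)*1))) = (-1*(-9))*((8 - √2*√4)/(((6 - 1*(-2))*1))) = 9*((8 - 1*√2*2)/(((6 + 2)*1))) = 9*((8 - 2*√2)/((8*1))) = 9*((8 - 2*√2)/8) = 9*((8 - 2*√2)*(⅛)) = 9*(1 - √2/4) = 9 - 9*√2/4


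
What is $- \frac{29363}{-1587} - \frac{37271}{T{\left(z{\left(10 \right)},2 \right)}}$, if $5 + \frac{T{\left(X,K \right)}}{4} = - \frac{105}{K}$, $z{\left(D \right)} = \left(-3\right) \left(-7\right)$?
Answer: $\frac{2865329}{15870} \approx 180.55$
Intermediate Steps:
$z{\left(D \right)} = 21$
$T{\left(X,K \right)} = -20 - \frac{420}{K}$ ($T{\left(X,K \right)} = -20 + 4 \left(- \frac{105}{K}\right) = -20 - \frac{420}{K}$)
$- \frac{29363}{-1587} - \frac{37271}{T{\left(z{\left(10 \right)},2 \right)}} = - \frac{29363}{-1587} - \frac{37271}{-20 - \frac{420}{2}} = \left(-29363\right) \left(- \frac{1}{1587}\right) - \frac{37271}{-20 - 210} = \frac{29363}{1587} - \frac{37271}{-20 - 210} = \frac{29363}{1587} - \frac{37271}{-230} = \frac{29363}{1587} - - \frac{37271}{230} = \frac{29363}{1587} + \frac{37271}{230} = \frac{2865329}{15870}$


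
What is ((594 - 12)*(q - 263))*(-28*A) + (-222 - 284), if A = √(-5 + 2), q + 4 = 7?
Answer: -506 + 4236960*I*√3 ≈ -506.0 + 7.3386e+6*I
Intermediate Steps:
q = 3 (q = -4 + 7 = 3)
A = I*√3 (A = √(-3) = I*√3 ≈ 1.732*I)
((594 - 12)*(q - 263))*(-28*A) + (-222 - 284) = ((594 - 12)*(3 - 263))*(-28*I*√3) + (-222 - 284) = (582*(-260))*(-28*I*√3) - 506 = -(-4236960)*I*√3 - 506 = 4236960*I*√3 - 506 = -506 + 4236960*I*√3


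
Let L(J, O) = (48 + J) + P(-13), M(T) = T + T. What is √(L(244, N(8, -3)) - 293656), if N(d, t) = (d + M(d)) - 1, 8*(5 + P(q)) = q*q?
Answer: I*√4693566/4 ≈ 541.62*I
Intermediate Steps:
P(q) = -5 + q²/8 (P(q) = -5 + (q*q)/8 = -5 + q²/8)
M(T) = 2*T
N(d, t) = -1 + 3*d (N(d, t) = (d + 2*d) - 1 = 3*d - 1 = -1 + 3*d)
L(J, O) = 513/8 + J (L(J, O) = (48 + J) + (-5 + (⅛)*(-13)²) = (48 + J) + (-5 + (⅛)*169) = (48 + J) + (-5 + 169/8) = (48 + J) + 129/8 = 513/8 + J)
√(L(244, N(8, -3)) - 293656) = √((513/8 + 244) - 293656) = √(2465/8 - 293656) = √(-2346783/8) = I*√4693566/4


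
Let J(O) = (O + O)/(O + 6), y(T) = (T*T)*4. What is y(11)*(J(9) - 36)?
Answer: -84216/5 ≈ -16843.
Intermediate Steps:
y(T) = 4*T² (y(T) = T²*4 = 4*T²)
J(O) = 2*O/(6 + O) (J(O) = (2*O)/(6 + O) = 2*O/(6 + O))
y(11)*(J(9) - 36) = (4*11²)*(2*9/(6 + 9) - 36) = (4*121)*(2*9/15 - 36) = 484*(2*9*(1/15) - 36) = 484*(6/5 - 36) = 484*(-174/5) = -84216/5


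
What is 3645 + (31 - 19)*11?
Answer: 3777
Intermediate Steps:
3645 + (31 - 19)*11 = 3645 + 12*11 = 3645 + 132 = 3777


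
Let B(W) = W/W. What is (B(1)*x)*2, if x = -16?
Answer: -32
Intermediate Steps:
B(W) = 1
(B(1)*x)*2 = (1*(-16))*2 = -16*2 = -32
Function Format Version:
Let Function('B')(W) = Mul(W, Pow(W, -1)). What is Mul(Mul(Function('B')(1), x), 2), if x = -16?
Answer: -32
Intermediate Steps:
Function('B')(W) = 1
Mul(Mul(Function('B')(1), x), 2) = Mul(Mul(1, -16), 2) = Mul(-16, 2) = -32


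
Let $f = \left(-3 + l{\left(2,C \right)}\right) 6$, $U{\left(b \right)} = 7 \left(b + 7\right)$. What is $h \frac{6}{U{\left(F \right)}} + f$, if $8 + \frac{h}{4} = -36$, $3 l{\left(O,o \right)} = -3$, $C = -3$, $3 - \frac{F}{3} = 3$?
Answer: $- \frac{2232}{49} \approx -45.551$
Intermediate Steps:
$F = 0$ ($F = 9 - 9 = 0$)
$l{\left(O,o \right)} = -1$ ($l{\left(O,o \right)} = \frac{1}{3} \left(-3\right) = -1$)
$h = -176$ ($h = -32 + 4 \left(-36\right) = -32 - 144 = -176$)
$U{\left(b \right)} = 49 + 7 b$ ($U{\left(b \right)} = 7 \left(7 + b\right) = 49 + 7 b$)
$f = -24$ ($f = \left(-3 - 1\right) 6 = \left(-4\right) 6 = -24$)
$h \frac{6}{U{\left(F \right)}} + f = - 176 \frac{6}{49 + 7 \cdot 0} - 24 = - 176 \frac{6}{49 + 0} - 24 = - 176 \cdot \frac{6}{49} - 24 = - 176 \cdot 6 \cdot \frac{1}{49} - 24 = \left(-176\right) \frac{6}{49} - 24 = - \frac{1056}{49} - 24 = - \frac{2232}{49}$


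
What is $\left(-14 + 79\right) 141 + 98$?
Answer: $9263$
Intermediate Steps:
$\left(-14 + 79\right) 141 + 98 = 65 \cdot 141 + 98 = 9165 + 98 = 9263$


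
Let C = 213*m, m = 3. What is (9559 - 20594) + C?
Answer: -10396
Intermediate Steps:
C = 639 (C = 213*3 = 639)
(9559 - 20594) + C = (9559 - 20594) + 639 = -11035 + 639 = -10396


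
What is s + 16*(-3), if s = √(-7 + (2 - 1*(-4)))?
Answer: -48 + I ≈ -48.0 + 1.0*I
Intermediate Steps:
s = I (s = √(-7 + (2 + 4)) = √(-7 + 6) = √(-1) = I ≈ 1.0*I)
s + 16*(-3) = I + 16*(-3) = I - 48 = -48 + I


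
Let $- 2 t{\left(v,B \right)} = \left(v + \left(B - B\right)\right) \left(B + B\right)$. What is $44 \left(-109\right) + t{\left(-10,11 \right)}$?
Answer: $-4686$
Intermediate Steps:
$t{\left(v,B \right)} = - B v$ ($t{\left(v,B \right)} = - \frac{\left(v + \left(B - B\right)\right) \left(B + B\right)}{2} = - \frac{\left(v + 0\right) 2 B}{2} = - \frac{v 2 B}{2} = - \frac{2 B v}{2} = - B v$)
$44 \left(-109\right) + t{\left(-10,11 \right)} = 44 \left(-109\right) - 11 \left(-10\right) = -4796 + 110 = -4686$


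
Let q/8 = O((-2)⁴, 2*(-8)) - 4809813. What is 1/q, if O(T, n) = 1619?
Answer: -1/38465552 ≈ -2.5997e-8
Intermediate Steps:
q = -38465552 (q = 8*(1619 - 4809813) = 8*(-4808194) = -38465552)
1/q = 1/(-38465552) = -1/38465552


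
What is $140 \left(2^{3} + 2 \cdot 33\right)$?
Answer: $10360$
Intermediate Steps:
$140 \left(2^{3} + 2 \cdot 33\right) = 140 \left(8 + 66\right) = 140 \cdot 74 = 10360$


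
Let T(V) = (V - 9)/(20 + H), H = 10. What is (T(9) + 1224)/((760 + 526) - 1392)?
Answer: -612/53 ≈ -11.547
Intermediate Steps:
T(V) = -3/10 + V/30 (T(V) = (V - 9)/(20 + 10) = (-9 + V)/30 = (-9 + V)*(1/30) = -3/10 + V/30)
(T(9) + 1224)/((760 + 526) - 1392) = ((-3/10 + (1/30)*9) + 1224)/((760 + 526) - 1392) = ((-3/10 + 3/10) + 1224)/(1286 - 1392) = (0 + 1224)/(-106) = -1/106*1224 = -612/53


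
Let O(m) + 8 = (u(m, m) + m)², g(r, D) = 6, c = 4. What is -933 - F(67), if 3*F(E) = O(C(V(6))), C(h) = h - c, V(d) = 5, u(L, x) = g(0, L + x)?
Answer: -2840/3 ≈ -946.67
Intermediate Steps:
u(L, x) = 6
C(h) = -4 + h (C(h) = h - 1*4 = h - 4 = -4 + h)
O(m) = -8 + (6 + m)²
F(E) = 41/3 (F(E) = (-8 + (6 + (-4 + 5))²)/3 = (-8 + (6 + 1)²)/3 = (-8 + 7²)/3 = (-8 + 49)/3 = (⅓)*41 = 41/3)
-933 - F(67) = -933 - 1*41/3 = -933 - 41/3 = -2840/3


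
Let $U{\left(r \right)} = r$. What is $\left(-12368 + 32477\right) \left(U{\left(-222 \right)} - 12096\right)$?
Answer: $-247702662$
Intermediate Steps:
$\left(-12368 + 32477\right) \left(U{\left(-222 \right)} - 12096\right) = \left(-12368 + 32477\right) \left(-222 - 12096\right) = 20109 \left(-12318\right) = -247702662$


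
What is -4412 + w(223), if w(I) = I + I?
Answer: -3966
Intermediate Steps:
w(I) = 2*I
-4412 + w(223) = -4412 + 2*223 = -4412 + 446 = -3966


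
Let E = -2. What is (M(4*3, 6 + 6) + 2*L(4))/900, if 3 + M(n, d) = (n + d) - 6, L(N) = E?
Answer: 11/900 ≈ 0.012222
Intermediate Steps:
L(N) = -2
M(n, d) = -9 + d + n (M(n, d) = -3 + ((n + d) - 6) = -3 + ((d + n) - 6) = -3 + (-6 + d + n) = -9 + d + n)
(M(4*3, 6 + 6) + 2*L(4))/900 = ((-9 + (6 + 6) + 4*3) + 2*(-2))/900 = ((-9 + 12 + 12) - 4)*(1/900) = (15 - 4)*(1/900) = 11*(1/900) = 11/900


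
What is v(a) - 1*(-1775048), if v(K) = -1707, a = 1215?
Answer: 1773341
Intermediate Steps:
v(a) - 1*(-1775048) = -1707 - 1*(-1775048) = -1707 + 1775048 = 1773341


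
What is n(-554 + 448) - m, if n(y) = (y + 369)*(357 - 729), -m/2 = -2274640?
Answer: -4647116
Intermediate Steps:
m = 4549280 (m = -2*(-2274640) = 4549280)
n(y) = -137268 - 372*y (n(y) = (369 + y)*(-372) = -137268 - 372*y)
n(-554 + 448) - m = (-137268 - 372*(-554 + 448)) - 1*4549280 = (-137268 - 372*(-106)) - 4549280 = (-137268 + 39432) - 4549280 = -97836 - 4549280 = -4647116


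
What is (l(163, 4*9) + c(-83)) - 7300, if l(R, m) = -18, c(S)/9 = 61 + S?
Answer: -7516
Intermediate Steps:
c(S) = 549 + 9*S (c(S) = 9*(61 + S) = 549 + 9*S)
(l(163, 4*9) + c(-83)) - 7300 = (-18 + (549 + 9*(-83))) - 7300 = (-18 + (549 - 747)) - 7300 = (-18 - 198) - 7300 = -216 - 7300 = -7516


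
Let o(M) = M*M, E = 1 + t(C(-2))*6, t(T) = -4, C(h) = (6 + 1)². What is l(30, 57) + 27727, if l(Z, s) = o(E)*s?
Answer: 57880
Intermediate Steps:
C(h) = 49 (C(h) = 7² = 49)
E = -23 (E = 1 - 4*6 = 1 - 24 = -23)
o(M) = M²
l(Z, s) = 529*s (l(Z, s) = (-23)²*s = 529*s)
l(30, 57) + 27727 = 529*57 + 27727 = 30153 + 27727 = 57880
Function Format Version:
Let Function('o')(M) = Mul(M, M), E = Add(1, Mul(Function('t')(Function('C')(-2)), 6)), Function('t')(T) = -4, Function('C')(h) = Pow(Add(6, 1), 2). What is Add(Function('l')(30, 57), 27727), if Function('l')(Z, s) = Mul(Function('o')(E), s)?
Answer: 57880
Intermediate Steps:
Function('C')(h) = 49 (Function('C')(h) = Pow(7, 2) = 49)
E = -23 (E = Add(1, Mul(-4, 6)) = Add(1, -24) = -23)
Function('o')(M) = Pow(M, 2)
Function('l')(Z, s) = Mul(529, s) (Function('l')(Z, s) = Mul(Pow(-23, 2), s) = Mul(529, s))
Add(Function('l')(30, 57), 27727) = Add(Mul(529, 57), 27727) = Add(30153, 27727) = 57880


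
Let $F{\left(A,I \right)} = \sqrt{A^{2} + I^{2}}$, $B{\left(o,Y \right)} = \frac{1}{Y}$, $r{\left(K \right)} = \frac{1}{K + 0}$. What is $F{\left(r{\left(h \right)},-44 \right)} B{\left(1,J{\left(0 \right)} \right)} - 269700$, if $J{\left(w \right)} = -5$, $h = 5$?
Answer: $-269700 - \frac{\sqrt{48401}}{25} \approx -2.6971 \cdot 10^{5}$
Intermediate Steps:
$r{\left(K \right)} = \frac{1}{K}$
$F{\left(r{\left(h \right)},-44 \right)} B{\left(1,J{\left(0 \right)} \right)} - 269700 = \frac{\sqrt{\left(\frac{1}{5}\right)^{2} + \left(-44\right)^{2}}}{-5} - 269700 = \sqrt{\left(\frac{1}{5}\right)^{2} + 1936} \left(- \frac{1}{5}\right) - 269700 = \sqrt{\frac{1}{25} + 1936} \left(- \frac{1}{5}\right) - 269700 = \sqrt{\frac{48401}{25}} \left(- \frac{1}{5}\right) - 269700 = \frac{\sqrt{48401}}{5} \left(- \frac{1}{5}\right) - 269700 = - \frac{\sqrt{48401}}{25} - 269700 = -269700 - \frac{\sqrt{48401}}{25}$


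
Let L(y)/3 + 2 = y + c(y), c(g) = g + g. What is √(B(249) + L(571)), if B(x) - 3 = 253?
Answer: √5389 ≈ 73.410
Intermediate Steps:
B(x) = 256 (B(x) = 3 + 253 = 256)
c(g) = 2*g
L(y) = -6 + 9*y (L(y) = -6 + 3*(y + 2*y) = -6 + 3*(3*y) = -6 + 9*y)
√(B(249) + L(571)) = √(256 + (-6 + 9*571)) = √(256 + (-6 + 5139)) = √(256 + 5133) = √5389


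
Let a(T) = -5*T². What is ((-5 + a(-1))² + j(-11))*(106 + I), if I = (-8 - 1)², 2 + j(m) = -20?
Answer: 14586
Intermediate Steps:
j(m) = -22 (j(m) = -2 - 20 = -22)
I = 81 (I = (-9)² = 81)
((-5 + a(-1))² + j(-11))*(106 + I) = ((-5 - 5*(-1)²)² - 22)*(106 + 81) = ((-5 - 5*1)² - 22)*187 = ((-5 - 5)² - 22)*187 = ((-10)² - 22)*187 = (100 - 22)*187 = 78*187 = 14586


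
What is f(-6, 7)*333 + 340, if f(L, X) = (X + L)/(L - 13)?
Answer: 6127/19 ≈ 322.47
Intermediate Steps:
f(L, X) = (L + X)/(-13 + L)
f(-6, 7)*333 + 340 = ((-6 + 7)/(-13 - 6))*333 + 340 = (1/(-19))*333 + 340 = -1/19*1*333 + 340 = -1/19*333 + 340 = -333/19 + 340 = 6127/19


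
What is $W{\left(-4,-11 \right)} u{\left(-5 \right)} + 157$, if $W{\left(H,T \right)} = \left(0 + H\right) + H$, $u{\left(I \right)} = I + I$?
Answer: $237$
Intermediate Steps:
$u{\left(I \right)} = 2 I$
$W{\left(H,T \right)} = 2 H$ ($W{\left(H,T \right)} = H + H = 2 H$)
$W{\left(-4,-11 \right)} u{\left(-5 \right)} + 157 = 2 \left(-4\right) 2 \left(-5\right) + 157 = \left(-8\right) \left(-10\right) + 157 = 80 + 157 = 237$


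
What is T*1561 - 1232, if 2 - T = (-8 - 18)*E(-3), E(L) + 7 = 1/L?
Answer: -887222/3 ≈ -2.9574e+5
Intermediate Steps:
E(L) = -7 + 1/L
T = -566/3 (T = 2 - (-8 - 18)*(-7 + 1/(-3)) = 2 - (-26)*(-7 - ⅓) = 2 - (-26)*(-22)/3 = 2 - 1*572/3 = 2 - 572/3 = -566/3 ≈ -188.67)
T*1561 - 1232 = -566/3*1561 - 1232 = -883526/3 - 1232 = -887222/3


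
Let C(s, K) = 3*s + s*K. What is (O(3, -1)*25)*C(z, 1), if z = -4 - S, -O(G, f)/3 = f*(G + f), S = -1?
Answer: -1800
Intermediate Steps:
O(G, f) = -3*f*(G + f)
z = -3 (z = -4 - 1*(-1) = -4 + 1 = -3)
C(s, K) = 3*s + K*s
(O(3, -1)*25)*C(z, 1) = (-3*(-1)*(3 - 1)*25)*(-3*(3 + 1)) = (-3*(-1)*2*25)*(-3*4) = (6*25)*(-12) = 150*(-12) = -1800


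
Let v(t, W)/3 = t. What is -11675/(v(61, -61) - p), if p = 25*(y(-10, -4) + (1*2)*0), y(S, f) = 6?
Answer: -11675/33 ≈ -353.79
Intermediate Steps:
v(t, W) = 3*t
p = 150 (p = 25*(6 + (1*2)*0) = 25*(6 + 2*0) = 25*(6 + 0) = 25*6 = 150)
-11675/(v(61, -61) - p) = -11675/(3*61 - 1*150) = -11675/(183 - 150) = -11675/33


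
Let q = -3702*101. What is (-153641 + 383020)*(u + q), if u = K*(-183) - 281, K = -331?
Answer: -71935548190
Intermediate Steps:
u = 60292 (u = -331*(-183) - 281 = 60573 - 281 = 60292)
q = -373902
(-153641 + 383020)*(u + q) = (-153641 + 383020)*(60292 - 373902) = 229379*(-313610) = -71935548190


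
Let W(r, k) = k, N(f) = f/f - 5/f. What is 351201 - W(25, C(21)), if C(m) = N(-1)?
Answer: 351195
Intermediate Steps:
N(f) = 1 - 5/f
C(m) = 6 (C(m) = (-5 - 1)/(-1) = -1*(-6) = 6)
351201 - W(25, C(21)) = 351201 - 1*6 = 351201 - 6 = 351195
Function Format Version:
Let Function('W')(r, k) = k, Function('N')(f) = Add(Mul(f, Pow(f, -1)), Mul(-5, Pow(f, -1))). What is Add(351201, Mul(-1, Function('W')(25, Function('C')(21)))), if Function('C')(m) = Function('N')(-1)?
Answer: 351195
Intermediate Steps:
Function('N')(f) = Add(1, Mul(-5, Pow(f, -1)))
Function('C')(m) = 6 (Function('C')(m) = Mul(Pow(-1, -1), Add(-5, -1)) = Mul(-1, -6) = 6)
Add(351201, Mul(-1, Function('W')(25, Function('C')(21)))) = Add(351201, Mul(-1, 6)) = Add(351201, -6) = 351195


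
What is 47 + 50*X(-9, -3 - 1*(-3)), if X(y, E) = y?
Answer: -403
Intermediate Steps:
47 + 50*X(-9, -3 - 1*(-3)) = 47 + 50*(-9) = 47 - 450 = -403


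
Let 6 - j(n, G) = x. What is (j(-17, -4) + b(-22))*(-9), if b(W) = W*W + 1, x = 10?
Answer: -4329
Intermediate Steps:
j(n, G) = -4 (j(n, G) = 6 - 1*10 = 6 - 10 = -4)
b(W) = 1 + W**2 (b(W) = W**2 + 1 = 1 + W**2)
(j(-17, -4) + b(-22))*(-9) = (-4 + (1 + (-22)**2))*(-9) = (-4 + (1 + 484))*(-9) = (-4 + 485)*(-9) = 481*(-9) = -4329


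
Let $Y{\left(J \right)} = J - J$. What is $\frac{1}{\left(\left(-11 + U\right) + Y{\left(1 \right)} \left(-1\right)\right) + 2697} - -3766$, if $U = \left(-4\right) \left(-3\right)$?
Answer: $\frac{10160669}{2698} \approx 3766.0$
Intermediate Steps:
$U = 12$
$Y{\left(J \right)} = 0$
$\frac{1}{\left(\left(-11 + U\right) + Y{\left(1 \right)} \left(-1\right)\right) + 2697} - -3766 = \frac{1}{\left(\left(-11 + 12\right) + 0 \left(-1\right)\right) + 2697} - -3766 = \frac{1}{\left(1 + 0\right) + 2697} + 3766 = \frac{1}{1 + 2697} + 3766 = \frac{1}{2698} + 3766 = \frac{10160669}{2698}$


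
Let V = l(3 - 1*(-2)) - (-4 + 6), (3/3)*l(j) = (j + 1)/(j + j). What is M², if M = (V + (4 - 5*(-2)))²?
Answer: 15752961/625 ≈ 25205.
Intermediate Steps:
l(j) = (1 + j)/(2*j) (l(j) = (j + 1)/(j + j) = (1 + j)/((2*j)) = (1 + j)*(1/(2*j)) = (1 + j)/(2*j))
V = -7/5 (V = (1 + (3 - 1*(-2)))/(2*(3 - 1*(-2))) - (-4 + 6) = (1 + (3 + 2))/(2*(3 + 2)) - 1*2 = (½)*(1 + 5)/5 - 2 = (½)*(⅕)*6 - 2 = ⅗ - 2 = -7/5 ≈ -1.4000)
M = 3969/25 (M = (-7/5 + (4 - 5*(-2)))² = (-7/5 + (4 + 10))² = (-7/5 + 14)² = (63/5)² = 3969/25 ≈ 158.76)
M² = (3969/25)² = 15752961/625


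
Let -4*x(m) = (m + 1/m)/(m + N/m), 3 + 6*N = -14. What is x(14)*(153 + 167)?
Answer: -94560/1159 ≈ -81.588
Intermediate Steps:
N = -17/6 (N = -½ + (⅙)*(-14) = -½ - 7/3 = -17/6 ≈ -2.8333)
x(m) = -(m + 1/m)/(4*(m - 17/(6*m)))
x(14)*(153 + 167) = (3*(-1 - 1*14²)/(2*(-17 + 6*14²)))*(153 + 167) = (3*(-1 - 1*196)/(2*(-17 + 6*196)))*320 = (3*(-1 - 196)/(2*(-17 + 1176)))*320 = ((3/2)*(-197)/1159)*320 = ((3/2)*(1/1159)*(-197))*320 = -591/2318*320 = -94560/1159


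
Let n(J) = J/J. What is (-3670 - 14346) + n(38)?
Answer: -18015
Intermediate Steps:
n(J) = 1
(-3670 - 14346) + n(38) = (-3670 - 14346) + 1 = -18016 + 1 = -18015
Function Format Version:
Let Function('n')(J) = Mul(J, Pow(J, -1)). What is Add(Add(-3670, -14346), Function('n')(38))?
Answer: -18015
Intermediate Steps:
Function('n')(J) = 1
Add(Add(-3670, -14346), Function('n')(38)) = Add(Add(-3670, -14346), 1) = Add(-18016, 1) = -18015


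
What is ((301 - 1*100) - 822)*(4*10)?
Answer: -24840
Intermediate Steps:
((301 - 1*100) - 822)*(4*10) = ((301 - 100) - 822)*40 = (201 - 822)*40 = -621*40 = -24840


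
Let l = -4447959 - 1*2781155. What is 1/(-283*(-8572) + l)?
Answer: -1/4803238 ≈ -2.0819e-7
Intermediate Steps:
l = -7229114 (l = -4447959 - 2781155 = -7229114)
1/(-283*(-8572) + l) = 1/(-283*(-8572) - 7229114) = 1/(2425876 - 7229114) = 1/(-4803238) = -1/4803238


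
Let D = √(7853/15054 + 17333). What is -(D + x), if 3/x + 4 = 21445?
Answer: -1/7147 - √3928173222090/15054 ≈ -131.66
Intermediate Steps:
x = 1/7147 (x = 3/(-4 + 21445) = 3/21441 = 3*(1/21441) = 1/7147 ≈ 0.00013992)
D = √3928173222090/15054 (D = √(7853*(1/15054) + 17333) = √(7853/15054 + 17333) = √(260938835/15054) = √3928173222090/15054 ≈ 131.66)
-(D + x) = -(√3928173222090/15054 + 1/7147) = -(1/7147 + √3928173222090/15054) = -1/7147 - √3928173222090/15054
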